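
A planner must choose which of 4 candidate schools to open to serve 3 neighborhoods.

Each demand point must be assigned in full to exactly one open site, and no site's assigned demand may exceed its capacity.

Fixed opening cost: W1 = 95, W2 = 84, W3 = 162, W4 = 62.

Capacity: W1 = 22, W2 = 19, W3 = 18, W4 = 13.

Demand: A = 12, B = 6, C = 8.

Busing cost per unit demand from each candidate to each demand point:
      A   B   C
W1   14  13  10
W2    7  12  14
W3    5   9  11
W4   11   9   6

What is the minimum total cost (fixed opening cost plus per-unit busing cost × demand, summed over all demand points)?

350

Open {W2, W4}; cheapest assignment that respects the capacities:
  W2 (cap 19, load 18): A, B — cost 12×7 + 6×12 = 156
  W4 (cap 13, load 8): C — cost 8×6 = 48
  Shipping 204, fixed 146 → total 350.
  Any other capacity-feasible assignment to {W2, W4} ships for at least 204.
Compare {W3, W4}: its best feasible assignment gives total 386.
Compare {W1, W2}: its best feasible assignment gives total 415.
Every other set of open sites that can feasibly serve all demand totals ≥ 386 even under its best assignment. Minimum: 350.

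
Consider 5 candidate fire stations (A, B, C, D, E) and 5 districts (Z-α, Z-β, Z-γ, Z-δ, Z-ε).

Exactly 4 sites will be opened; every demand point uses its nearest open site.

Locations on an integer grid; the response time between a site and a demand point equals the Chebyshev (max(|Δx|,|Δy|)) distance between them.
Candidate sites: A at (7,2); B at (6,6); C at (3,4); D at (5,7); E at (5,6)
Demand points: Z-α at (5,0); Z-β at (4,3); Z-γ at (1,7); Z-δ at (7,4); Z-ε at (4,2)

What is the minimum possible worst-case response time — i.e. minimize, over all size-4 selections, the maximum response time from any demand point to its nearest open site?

3

Open {A, B, C, D}.
  Farthest demand point is Z-γ at response time 3 (to C); all others are ≤ 3.
With {A, B, C, E} the worst case is 3.
With {A, C, D, E} the worst case is 3.
No size-4 selection achieves below 3.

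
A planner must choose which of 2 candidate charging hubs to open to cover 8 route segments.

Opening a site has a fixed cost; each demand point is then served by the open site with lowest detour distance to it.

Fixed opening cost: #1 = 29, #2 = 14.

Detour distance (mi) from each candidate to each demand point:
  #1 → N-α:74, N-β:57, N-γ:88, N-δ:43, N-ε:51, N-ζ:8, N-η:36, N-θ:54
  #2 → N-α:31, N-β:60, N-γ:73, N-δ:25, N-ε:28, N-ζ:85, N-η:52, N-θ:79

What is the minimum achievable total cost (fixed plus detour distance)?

355

Open {#1, #2}: assign each demand point to its cheapest open site.
  N-α→#2 31, N-β→#1 57, N-γ→#2 73, N-δ→#2 25, N-ε→#2 28, N-ζ→#1 8, N-η→#1 36, N-θ→#1 54
  detour distance 312, fixed 43 → total 355.
Compare {#1}: detour distance 411 + fixed 29 = 440.
Compare {#2}: detour distance 433 + fixed 14 = 447.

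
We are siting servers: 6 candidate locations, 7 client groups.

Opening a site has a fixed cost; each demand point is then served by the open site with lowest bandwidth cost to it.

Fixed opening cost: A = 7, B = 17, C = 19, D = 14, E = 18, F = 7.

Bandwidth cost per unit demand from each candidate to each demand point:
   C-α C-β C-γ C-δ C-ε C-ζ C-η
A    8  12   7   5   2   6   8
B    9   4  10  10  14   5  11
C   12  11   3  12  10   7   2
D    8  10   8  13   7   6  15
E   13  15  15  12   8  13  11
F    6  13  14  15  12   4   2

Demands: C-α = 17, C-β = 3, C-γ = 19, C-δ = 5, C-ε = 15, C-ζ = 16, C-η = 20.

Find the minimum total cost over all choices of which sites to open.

Open {A, B, C, F}: assign each demand point to its cheapest open site.
  C-α→F 17×6=102, C-β→B 3×4=12, C-γ→C 19×3=57, C-δ→A 5×5=25, C-ε→A 15×2=30, C-ζ→F 16×4=64, C-η→C 20×2=40
  bandwidth cost 330, fixed 50 → total 380.
Compare {A, C, F}: bandwidth cost 351 + fixed 33 = 384.
Compare {A, B, C, D, F}: bandwidth cost 330 + fixed 64 = 394.
Compare {A, C, D, F}: bandwidth cost 348 + fixed 47 = 395.
All other subsets cost ≥ 384. Minimum total cost: 380.

380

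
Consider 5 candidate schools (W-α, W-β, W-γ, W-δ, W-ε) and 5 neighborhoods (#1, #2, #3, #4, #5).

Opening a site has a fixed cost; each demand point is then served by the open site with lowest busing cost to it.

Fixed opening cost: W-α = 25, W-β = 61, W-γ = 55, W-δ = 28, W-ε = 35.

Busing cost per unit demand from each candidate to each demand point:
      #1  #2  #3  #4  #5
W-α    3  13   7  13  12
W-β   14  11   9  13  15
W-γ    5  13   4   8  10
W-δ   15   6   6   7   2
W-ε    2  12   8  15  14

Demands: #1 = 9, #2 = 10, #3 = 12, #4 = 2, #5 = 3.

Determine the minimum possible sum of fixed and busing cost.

232

Open {W-α, W-δ}: assign each demand point to its cheapest open site.
  #1→W-α 9×3=27, #2→W-δ 10×6=60, #3→W-δ 12×6=72, #4→W-δ 2×7=14, #5→W-δ 3×2=6
  busing cost 179, fixed 53 → total 232.
Compare {W-δ, W-ε}: busing cost 170 + fixed 63 = 233.
Compare {W-γ, W-δ}: busing cost 173 + fixed 83 = 256.
Compare {W-α, W-δ, W-ε}: busing cost 170 + fixed 88 = 258.
All other subsets cost ≥ 233. Minimum total cost: 232.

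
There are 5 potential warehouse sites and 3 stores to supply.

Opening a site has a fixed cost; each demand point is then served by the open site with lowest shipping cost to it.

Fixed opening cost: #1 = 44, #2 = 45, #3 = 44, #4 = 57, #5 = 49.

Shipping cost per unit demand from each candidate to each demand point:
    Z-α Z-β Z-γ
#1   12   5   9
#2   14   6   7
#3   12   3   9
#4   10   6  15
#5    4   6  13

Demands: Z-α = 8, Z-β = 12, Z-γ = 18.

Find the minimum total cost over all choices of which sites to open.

323

Open {#3, #5}: assign each demand point to its cheapest open site.
  Z-α→#5 8×4=32, Z-β→#3 12×3=36, Z-γ→#3 18×9=162
  shipping cost 230, fixed 93 → total 323.
Compare {#2, #5}: shipping cost 230 + fixed 94 = 324.
Compare {#2, #3, #5}: shipping cost 194 + fixed 138 = 332.
Compare {#3}: shipping cost 294 + fixed 44 = 338.
All other subsets cost ≥ 324. Minimum total cost: 323.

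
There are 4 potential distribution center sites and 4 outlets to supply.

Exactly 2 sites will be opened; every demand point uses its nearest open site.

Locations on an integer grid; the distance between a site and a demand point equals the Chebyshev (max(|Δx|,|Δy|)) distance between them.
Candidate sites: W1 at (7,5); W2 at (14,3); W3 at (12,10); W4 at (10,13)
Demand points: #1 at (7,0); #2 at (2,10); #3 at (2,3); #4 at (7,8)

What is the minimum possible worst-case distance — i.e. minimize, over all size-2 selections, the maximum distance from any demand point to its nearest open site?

5

Open {W1, W2}.
  Farthest demand point is #1 at distance 5 (to W1); all others are ≤ 5.
With {W1, W3} the worst case is 5.
With {W1, W4} the worst case is 5.
No size-2 selection achieves below 5.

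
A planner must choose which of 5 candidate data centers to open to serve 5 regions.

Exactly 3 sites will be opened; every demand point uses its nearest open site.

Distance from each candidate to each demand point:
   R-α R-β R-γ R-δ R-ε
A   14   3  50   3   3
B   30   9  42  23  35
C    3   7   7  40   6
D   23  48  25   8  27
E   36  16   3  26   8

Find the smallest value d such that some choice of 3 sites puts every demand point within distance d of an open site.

3

Open {A, C, E}.
  Farthest demand point is R-α at distance 3 (to C); all others are ≤ 3.
With {A, B, C} the worst case is 7.
With {A, C, D} the worst case is 7.
No size-3 selection achieves below 3.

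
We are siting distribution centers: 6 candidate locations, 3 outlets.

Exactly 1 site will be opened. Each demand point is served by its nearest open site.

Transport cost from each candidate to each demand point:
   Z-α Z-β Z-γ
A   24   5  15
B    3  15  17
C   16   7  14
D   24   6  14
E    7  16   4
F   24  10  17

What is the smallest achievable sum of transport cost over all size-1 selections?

Open {E}.
  Z-α→E 7, Z-β→E 16, Z-γ→E 4  ⇒ total 27.
Compare {B}: total 35.
Compare {C}: total 37.
No size-1 selection does better; minimum is 27.

27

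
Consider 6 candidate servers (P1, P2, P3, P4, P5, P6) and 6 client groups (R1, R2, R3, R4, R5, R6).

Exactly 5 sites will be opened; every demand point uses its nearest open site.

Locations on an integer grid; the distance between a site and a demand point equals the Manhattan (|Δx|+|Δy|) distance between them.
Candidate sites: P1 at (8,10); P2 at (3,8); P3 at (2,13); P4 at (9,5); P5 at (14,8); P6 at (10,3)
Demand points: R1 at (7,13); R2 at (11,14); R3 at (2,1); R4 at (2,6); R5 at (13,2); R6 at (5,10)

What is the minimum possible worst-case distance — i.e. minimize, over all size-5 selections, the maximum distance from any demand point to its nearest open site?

8

Open {P1, P2, P3, P4, P5}.
  Farthest demand point is R3 at distance 8 (to P2); all others are ≤ 8.
With {P1, P2, P3, P4, P6} the worst case is 8.
With {P1, P2, P3, P5, P6} the worst case is 8.
No size-5 selection achieves below 8.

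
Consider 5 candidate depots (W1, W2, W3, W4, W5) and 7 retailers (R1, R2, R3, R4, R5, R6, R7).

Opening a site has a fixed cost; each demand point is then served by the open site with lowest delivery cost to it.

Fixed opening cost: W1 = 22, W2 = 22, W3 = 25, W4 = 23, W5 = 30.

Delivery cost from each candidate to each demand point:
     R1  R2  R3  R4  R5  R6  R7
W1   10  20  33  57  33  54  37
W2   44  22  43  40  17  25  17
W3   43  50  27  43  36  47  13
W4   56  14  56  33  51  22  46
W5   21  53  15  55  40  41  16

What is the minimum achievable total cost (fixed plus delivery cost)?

Open {W1, W2}: assign each demand point to its cheapest open site.
  R1→W1 10, R2→W1 20, R3→W1 33, R4→W2 40, R5→W2 17, R6→W2 25, R7→W2 17
  delivery cost 162, fixed 44 → total 206.
Compare {W2, W5}: delivery cost 156 + fixed 52 = 208.
Compare {W1, W2, W4}: delivery cost 146 + fixed 67 = 213.
Compare {W2, W4, W5}: delivery cost 138 + fixed 75 = 213.
All other subsets cost ≥ 208. Minimum total cost: 206.

206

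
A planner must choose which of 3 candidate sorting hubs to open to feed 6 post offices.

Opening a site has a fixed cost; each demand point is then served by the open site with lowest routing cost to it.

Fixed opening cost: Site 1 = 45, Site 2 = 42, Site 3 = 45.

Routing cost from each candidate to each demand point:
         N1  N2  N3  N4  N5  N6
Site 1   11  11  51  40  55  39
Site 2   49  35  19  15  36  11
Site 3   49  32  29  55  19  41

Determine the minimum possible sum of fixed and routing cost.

190

Open {Site 1, Site 2}: assign each demand point to its cheapest open site.
  N1→Site 1 11, N2→Site 1 11, N3→Site 2 19, N4→Site 2 15, N5→Site 2 36, N6→Site 2 11
  routing cost 103, fixed 87 → total 190.
Compare {Site 2}: routing cost 165 + fixed 42 = 207.
Compare {Site 1, Site 2, Site 3}: routing cost 86 + fixed 132 = 218.
Compare {Site 2, Site 3}: routing cost 145 + fixed 87 = 232.
All other subsets cost ≥ 207. Minimum total cost: 190.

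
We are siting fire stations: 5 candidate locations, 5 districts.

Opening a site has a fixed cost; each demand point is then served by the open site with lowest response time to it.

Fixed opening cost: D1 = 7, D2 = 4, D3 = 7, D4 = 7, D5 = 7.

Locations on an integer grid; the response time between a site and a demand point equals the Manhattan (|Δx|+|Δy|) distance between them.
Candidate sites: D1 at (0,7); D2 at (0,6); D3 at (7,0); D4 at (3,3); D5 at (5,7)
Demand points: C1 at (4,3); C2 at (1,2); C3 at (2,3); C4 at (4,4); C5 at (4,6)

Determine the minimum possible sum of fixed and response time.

18

Open {D4}: assign each demand point to its cheapest open site.
  C1→D4 1, C2→D4 3, C3→D4 1, C4→D4 2, C5→D4 4
  response time 11, fixed 7 → total 18.
Compare {D2, D4}: response time 11 + fixed 11 = 22.
Compare {D4, D5}: response time 9 + fixed 14 = 23.
Compare {D1, D4}: response time 11 + fixed 14 = 25.
All other subsets cost ≥ 22. Minimum total cost: 18.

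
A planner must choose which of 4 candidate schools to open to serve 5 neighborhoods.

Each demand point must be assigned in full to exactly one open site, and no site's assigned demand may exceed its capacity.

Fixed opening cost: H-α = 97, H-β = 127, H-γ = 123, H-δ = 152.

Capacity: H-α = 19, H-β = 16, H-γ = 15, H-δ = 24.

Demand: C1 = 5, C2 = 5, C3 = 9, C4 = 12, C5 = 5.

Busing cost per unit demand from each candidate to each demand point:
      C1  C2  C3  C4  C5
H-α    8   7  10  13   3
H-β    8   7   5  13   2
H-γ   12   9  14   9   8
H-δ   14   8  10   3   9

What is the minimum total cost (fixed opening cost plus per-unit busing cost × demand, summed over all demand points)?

465

Open {H-α, H-δ}; cheapest assignment that respects the capacities:
  H-α (cap 19, load 15): C1, C2, C5 — cost 5×8 + 5×7 + 5×3 = 90
  H-δ (cap 24, load 21): C3, C4 — cost 9×10 + 12×3 = 126
  Shipping 216, fixed 249 → total 465.
  Any other capacity-feasible assignment to {H-α, H-δ} ships for at least 216.
Compare {H-β, H-δ}: its best feasible assignment gives total 480.
Compare {H-α, H-β, H-δ}: its best feasible assignment gives total 542.
Every other set of open sites that can feasibly serve all demand totals ≥ 480 even under its best assignment. Minimum: 465.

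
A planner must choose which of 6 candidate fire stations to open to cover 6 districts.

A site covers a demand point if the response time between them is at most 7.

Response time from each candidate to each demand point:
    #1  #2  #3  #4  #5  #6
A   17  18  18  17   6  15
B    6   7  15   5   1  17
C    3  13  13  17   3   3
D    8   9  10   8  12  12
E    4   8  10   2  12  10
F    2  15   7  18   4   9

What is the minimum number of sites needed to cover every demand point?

3

Coverage sets (demand points within 7 of each site):
  A: {#5}
  B: {#1, #2, #4, #5}
  C: {#1, #5, #6}
  D: {}
  E: {#1, #4}
  F: {#1, #3, #5}
No 2 sites suffice: every size-2 union leaves at least one demand point uncovered.
But {B, C, F} covers everything, so the minimum is 3.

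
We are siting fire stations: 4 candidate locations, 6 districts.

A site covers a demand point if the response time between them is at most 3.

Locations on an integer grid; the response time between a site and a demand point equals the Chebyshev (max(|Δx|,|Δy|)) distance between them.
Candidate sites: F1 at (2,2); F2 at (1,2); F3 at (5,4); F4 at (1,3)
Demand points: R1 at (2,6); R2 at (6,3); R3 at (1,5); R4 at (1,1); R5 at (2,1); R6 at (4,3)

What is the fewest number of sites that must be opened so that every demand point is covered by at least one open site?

Coverage sets (demand points within 3 of each site):
  F1: {R3, R4, R5, R6}
  F2: {R3, R4, R5, R6}
  F3: {R1, R2, R5, R6}
  F4: {R1, R3, R4, R5, R6}
No single site covers all 6 demand points.
But {F1, F3} covers everything, so the minimum is 2.

2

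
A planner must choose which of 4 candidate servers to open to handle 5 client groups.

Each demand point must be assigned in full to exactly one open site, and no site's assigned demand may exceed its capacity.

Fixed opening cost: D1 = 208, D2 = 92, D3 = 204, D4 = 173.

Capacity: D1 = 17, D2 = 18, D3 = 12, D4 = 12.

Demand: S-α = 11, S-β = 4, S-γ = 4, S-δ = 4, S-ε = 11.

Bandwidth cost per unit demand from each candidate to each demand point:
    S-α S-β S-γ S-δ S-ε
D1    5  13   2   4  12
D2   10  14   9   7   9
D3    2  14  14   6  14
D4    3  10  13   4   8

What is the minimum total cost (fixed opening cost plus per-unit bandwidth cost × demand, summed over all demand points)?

681

Open {D1, D2, D4}; cheapest assignment that respects the capacities:
  D1 (cap 17, load 12): S-β, S-γ, S-δ — cost 4×13 + 4×2 + 4×4 = 76
  D2 (cap 18, load 11): S-ε — cost 11×9 = 99
  D4 (cap 12, load 11): S-α — cost 11×3 = 33
  Shipping 208, fixed 473 → total 681.
  Any other capacity-feasible assignment to {D1, D2, D4} ships for at least 208.
Compare {D2, D3, D4}: its best feasible assignment gives total 682.
Compare {D1, D2, D3}: its best feasible assignment gives total 701.
Every other set of open sites that can feasibly serve all demand totals ≥ 682 even under its best assignment. Minimum: 681.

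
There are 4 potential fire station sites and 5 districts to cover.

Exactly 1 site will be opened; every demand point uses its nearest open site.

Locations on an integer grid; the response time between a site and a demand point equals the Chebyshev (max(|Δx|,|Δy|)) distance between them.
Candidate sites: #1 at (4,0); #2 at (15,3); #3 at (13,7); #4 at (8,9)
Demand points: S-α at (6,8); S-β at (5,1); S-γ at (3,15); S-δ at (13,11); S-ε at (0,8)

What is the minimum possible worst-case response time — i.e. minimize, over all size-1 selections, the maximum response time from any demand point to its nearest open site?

Open {#4}.
  Farthest demand point is S-β at response time 8 (to #4); all others are ≤ 8.
With {#3} the worst case is 13.
With {#1} the worst case is 15.
No size-1 selection achieves below 8.

8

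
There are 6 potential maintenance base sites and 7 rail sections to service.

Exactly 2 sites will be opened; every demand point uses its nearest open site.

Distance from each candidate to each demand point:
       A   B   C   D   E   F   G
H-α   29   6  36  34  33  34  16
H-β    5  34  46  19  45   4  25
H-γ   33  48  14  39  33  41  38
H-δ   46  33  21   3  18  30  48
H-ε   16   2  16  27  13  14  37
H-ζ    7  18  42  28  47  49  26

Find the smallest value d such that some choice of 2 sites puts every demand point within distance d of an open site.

25

Open {H-β, H-ε}.
  Farthest demand point is G at distance 25 (to H-β); all others are ≤ 25.
With {H-α, H-ε} the worst case is 27.
With {H-ε, H-ζ} the worst case is 27.
No size-2 selection achieves below 25.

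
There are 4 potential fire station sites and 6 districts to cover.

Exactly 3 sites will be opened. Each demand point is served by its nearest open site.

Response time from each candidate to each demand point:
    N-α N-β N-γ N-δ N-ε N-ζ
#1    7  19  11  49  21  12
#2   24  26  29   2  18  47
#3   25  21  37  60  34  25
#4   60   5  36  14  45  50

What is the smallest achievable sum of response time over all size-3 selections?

55

Open {#1, #2, #4}.
  N-α→#1 7, N-β→#4 5, N-γ→#1 11, N-δ→#2 2, N-ε→#2 18, N-ζ→#1 12  ⇒ total 55.
Compare {#1, #2, #3}: total 69.
Compare {#1, #3, #4}: total 70.
No size-3 selection does better; minimum is 55.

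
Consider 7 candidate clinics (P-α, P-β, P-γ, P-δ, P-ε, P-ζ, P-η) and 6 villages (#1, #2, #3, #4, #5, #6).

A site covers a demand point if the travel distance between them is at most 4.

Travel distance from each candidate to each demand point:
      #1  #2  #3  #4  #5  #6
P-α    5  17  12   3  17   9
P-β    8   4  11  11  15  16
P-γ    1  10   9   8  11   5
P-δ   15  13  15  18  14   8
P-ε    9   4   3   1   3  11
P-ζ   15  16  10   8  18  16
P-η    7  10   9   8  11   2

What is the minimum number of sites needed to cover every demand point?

Coverage sets (demand points within 4 of each site):
  P-α: {#4}
  P-β: {#2}
  P-γ: {#1}
  P-δ: {}
  P-ε: {#2, #3, #4, #5}
  P-ζ: {}
  P-η: {#6}
No 2 sites suffice: every size-2 union leaves at least one demand point uncovered.
But {P-γ, P-ε, P-η} covers everything, so the minimum is 3.

3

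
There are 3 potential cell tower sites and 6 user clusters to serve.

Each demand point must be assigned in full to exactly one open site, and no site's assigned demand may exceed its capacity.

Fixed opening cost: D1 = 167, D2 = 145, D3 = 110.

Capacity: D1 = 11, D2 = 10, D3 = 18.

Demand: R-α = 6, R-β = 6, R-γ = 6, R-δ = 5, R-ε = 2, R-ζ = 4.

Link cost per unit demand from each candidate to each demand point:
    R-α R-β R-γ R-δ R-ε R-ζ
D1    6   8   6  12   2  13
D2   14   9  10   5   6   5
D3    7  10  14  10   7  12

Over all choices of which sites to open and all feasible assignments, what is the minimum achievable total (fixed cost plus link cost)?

Open {D1, D3}; cheapest assignment that respects the capacities:
  D1 (cap 11, load 11): R-γ, R-δ — cost 6×6 + 5×12 = 96
  D3 (cap 18, load 18): R-α, R-β, R-ε, R-ζ — cost 6×7 + 6×10 + 2×7 + 4×12 = 164
  Shipping 260, fixed 277 → total 537.
  Any other capacity-feasible assignment to {D1, D3} ships for at least 260.
Compare {D1, D2, D3}: its best feasible assignment gives total 609.
Every other set of open sites that can feasibly serve all demand totals ≥ 609 even under its best assignment. Minimum: 537.

537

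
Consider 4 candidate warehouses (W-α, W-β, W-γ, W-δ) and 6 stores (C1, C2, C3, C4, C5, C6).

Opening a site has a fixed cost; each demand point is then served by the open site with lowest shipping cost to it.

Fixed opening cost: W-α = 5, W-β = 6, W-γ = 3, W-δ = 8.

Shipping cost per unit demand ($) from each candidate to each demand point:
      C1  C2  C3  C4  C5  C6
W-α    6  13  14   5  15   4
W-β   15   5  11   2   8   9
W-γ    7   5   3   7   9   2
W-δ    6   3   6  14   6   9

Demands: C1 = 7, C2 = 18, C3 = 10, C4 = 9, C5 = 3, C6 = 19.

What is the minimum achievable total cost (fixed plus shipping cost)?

Open {W-β, W-γ, W-δ}: assign each demand point to its cheapest open site.
  C1→W-δ 7×6=42, C2→W-δ 18×3=54, C3→W-γ 10×3=30, C4→W-β 9×2=18, C5→W-δ 3×6=18, C6→W-γ 19×2=38
  shipping cost 200, fixed 17 → total 217.
Compare {W-α, W-β, W-γ, W-δ}: shipping cost 200 + fixed 22 = 222.
Compare {W-α, W-γ, W-δ}: shipping cost 227 + fixed 16 = 243.
Compare {W-γ, W-δ}: shipping cost 245 + fixed 11 = 256.
All other subsets cost ≥ 222. Minimum total cost: 217.

217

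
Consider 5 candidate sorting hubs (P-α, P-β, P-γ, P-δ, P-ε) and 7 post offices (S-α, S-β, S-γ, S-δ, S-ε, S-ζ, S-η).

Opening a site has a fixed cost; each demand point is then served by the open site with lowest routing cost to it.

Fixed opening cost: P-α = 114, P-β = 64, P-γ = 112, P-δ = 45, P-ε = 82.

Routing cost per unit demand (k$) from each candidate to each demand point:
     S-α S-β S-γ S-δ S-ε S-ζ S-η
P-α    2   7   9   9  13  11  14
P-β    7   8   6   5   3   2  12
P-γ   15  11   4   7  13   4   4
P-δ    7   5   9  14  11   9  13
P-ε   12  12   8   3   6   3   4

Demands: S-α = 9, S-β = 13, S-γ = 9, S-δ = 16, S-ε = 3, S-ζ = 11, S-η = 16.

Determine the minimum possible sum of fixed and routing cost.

Open {P-δ, P-ε}: assign each demand point to its cheapest open site.
  S-α→P-δ 9×7=63, S-β→P-δ 13×5=65, S-γ→P-ε 9×8=72, S-δ→P-ε 16×3=48, S-ε→P-ε 3×6=18, S-ζ→P-ε 11×3=33, S-η→P-ε 16×4=64
  routing cost 363, fixed 127 → total 490.
Compare {P-β, P-ε}: routing cost 364 + fixed 146 = 510.
Compare {P-β, P-δ, P-ε}: routing cost 325 + fixed 191 = 516.
Compare {P-α, P-ε}: routing cost 344 + fixed 196 = 540.
All other subsets cost ≥ 510. Minimum total cost: 490.

490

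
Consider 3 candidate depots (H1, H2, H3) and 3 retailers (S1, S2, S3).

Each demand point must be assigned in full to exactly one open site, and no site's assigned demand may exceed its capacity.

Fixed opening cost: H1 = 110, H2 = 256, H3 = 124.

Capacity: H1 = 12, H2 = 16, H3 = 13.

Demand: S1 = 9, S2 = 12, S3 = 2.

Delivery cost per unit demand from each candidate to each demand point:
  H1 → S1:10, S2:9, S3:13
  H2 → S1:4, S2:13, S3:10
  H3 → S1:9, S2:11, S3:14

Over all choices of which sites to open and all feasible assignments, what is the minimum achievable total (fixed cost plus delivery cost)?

451

Open {H1, H3}; cheapest assignment that respects the capacities:
  H1 (cap 12, load 12): S2 — cost 12×9 = 108
  H3 (cap 13, load 11): S1, S3 — cost 9×9 + 2×14 = 109
  Shipping 217, fixed 234 → total 451.
  Any other capacity-feasible assignment to {H1, H3} ships for at least 217.
Compare {H1, H2}: its best feasible assignment gives total 530.
Compare {H2, H3}: its best feasible assignment gives total 568.
Every other set of open sites that can feasibly serve all demand totals ≥ 530 even under its best assignment. Minimum: 451.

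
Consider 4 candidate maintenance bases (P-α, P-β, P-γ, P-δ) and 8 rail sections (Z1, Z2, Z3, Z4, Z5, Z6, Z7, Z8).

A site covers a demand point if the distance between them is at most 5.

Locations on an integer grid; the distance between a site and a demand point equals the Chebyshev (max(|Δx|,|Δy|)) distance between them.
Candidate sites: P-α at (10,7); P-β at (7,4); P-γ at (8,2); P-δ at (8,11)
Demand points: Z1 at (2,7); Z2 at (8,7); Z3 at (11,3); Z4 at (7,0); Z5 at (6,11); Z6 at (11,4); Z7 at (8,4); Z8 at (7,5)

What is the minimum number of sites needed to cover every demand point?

2

Coverage sets (demand points within 5 of each site):
  P-α: {Z2, Z3, Z5, Z6, Z7, Z8}
  P-β: {Z1, Z2, Z3, Z4, Z6, Z7, Z8}
  P-γ: {Z2, Z3, Z4, Z6, Z7, Z8}
  P-δ: {Z2, Z5}
No single site covers all 8 demand points.
But {P-α, P-β} covers everything, so the minimum is 2.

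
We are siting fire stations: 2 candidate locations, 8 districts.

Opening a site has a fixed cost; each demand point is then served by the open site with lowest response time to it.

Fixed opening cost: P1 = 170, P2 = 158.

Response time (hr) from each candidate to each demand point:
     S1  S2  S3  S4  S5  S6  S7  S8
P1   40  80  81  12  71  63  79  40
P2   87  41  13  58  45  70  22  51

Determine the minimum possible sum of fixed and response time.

545

Open {P2}: assign each demand point to its cheapest open site.
  S1→P2 87, S2→P2 41, S3→P2 13, S4→P2 58, S5→P2 45, S6→P2 70, S7→P2 22, S8→P2 51
  response time 387, fixed 158 → total 545.
Compare {P1, P2}: response time 276 + fixed 328 = 604.
Compare {P1}: response time 466 + fixed 170 = 636.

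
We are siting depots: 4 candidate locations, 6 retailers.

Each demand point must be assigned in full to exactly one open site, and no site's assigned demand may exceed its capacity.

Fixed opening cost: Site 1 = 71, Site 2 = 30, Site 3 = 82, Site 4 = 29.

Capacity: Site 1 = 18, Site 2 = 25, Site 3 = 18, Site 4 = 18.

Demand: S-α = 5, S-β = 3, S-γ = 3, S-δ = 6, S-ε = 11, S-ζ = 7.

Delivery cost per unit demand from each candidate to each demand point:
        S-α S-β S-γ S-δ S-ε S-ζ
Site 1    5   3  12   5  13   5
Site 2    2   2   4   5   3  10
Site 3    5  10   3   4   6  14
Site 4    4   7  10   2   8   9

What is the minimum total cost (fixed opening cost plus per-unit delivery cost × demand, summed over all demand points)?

195

Open {Site 2, Site 4}; cheapest assignment that respects the capacities:
  Site 2 (cap 25, load 22): S-α, S-β, S-γ, S-ε — cost 5×2 + 3×2 + 3×4 + 11×3 = 61
  Site 4 (cap 18, load 13): S-δ, S-ζ — cost 6×2 + 7×9 = 75
  Shipping 136, fixed 59 → total 195.
  Any other capacity-feasible assignment to {Site 2, Site 4} ships for at least 136.
Compare {Site 1, Site 2}: its best feasible assignment gives total 227.
Compare {Site 1, Site 2, Site 4}: its best feasible assignment gives total 238.
Every other set of open sites that can feasibly serve all demand totals ≥ 227 even under its best assignment. Minimum: 195.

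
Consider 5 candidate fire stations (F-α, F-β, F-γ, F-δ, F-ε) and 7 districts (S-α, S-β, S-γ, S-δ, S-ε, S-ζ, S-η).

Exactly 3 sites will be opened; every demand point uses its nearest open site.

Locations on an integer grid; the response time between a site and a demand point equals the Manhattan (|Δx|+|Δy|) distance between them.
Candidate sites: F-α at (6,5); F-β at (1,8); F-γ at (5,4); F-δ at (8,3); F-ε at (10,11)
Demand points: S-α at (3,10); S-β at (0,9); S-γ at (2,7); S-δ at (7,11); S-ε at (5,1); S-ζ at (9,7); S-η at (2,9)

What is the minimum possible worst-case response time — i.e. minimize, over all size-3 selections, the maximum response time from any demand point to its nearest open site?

Open {F-α, F-β, F-ε}.
  Farthest demand point is S-ε at response time 5 (to F-α); all others are ≤ 5.
With {F-β, F-γ, F-ε} the worst case is 5.
With {F-β, F-δ, F-ε} the worst case is 5.
No size-3 selection achieves below 5.

5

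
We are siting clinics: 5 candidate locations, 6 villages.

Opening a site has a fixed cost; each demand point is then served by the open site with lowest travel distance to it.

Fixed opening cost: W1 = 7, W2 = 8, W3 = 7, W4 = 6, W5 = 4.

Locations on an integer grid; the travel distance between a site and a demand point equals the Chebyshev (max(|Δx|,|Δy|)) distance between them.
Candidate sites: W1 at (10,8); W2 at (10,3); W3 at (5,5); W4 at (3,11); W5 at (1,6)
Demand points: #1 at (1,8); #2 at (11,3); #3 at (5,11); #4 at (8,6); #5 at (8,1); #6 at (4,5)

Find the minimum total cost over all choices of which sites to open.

Open {W2, W5}: assign each demand point to its cheapest open site.
  #1→W5 2, #2→W2 1, #3→W5 5, #4→W2 3, #5→W2 2, #6→W5 3
  travel distance 16, fixed 12 → total 28.
Compare {W3}: travel distance 24 + fixed 7 = 31.
Compare {W2, W4}: travel distance 17 + fixed 14 = 31.
Compare {W2, W4, W5}: travel distance 13 + fixed 18 = 31.
All other subsets cost ≥ 31. Minimum total cost: 28.

28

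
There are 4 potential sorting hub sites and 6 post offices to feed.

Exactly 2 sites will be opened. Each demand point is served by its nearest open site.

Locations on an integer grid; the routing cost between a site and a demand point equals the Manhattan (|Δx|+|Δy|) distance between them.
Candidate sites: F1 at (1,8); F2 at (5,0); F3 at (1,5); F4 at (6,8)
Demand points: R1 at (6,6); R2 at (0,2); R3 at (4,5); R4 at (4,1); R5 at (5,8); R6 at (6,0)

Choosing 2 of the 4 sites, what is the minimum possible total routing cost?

18

Open {F2, F4}.
  R1→F4 2, R2→F2 7, R3→F4 5, R4→F2 2, R5→F4 1, R6→F2 1  ⇒ total 18.
Compare {F2, F3}: total 23.
Compare {F3, F4}: total 25.
No size-2 selection does better; minimum is 18.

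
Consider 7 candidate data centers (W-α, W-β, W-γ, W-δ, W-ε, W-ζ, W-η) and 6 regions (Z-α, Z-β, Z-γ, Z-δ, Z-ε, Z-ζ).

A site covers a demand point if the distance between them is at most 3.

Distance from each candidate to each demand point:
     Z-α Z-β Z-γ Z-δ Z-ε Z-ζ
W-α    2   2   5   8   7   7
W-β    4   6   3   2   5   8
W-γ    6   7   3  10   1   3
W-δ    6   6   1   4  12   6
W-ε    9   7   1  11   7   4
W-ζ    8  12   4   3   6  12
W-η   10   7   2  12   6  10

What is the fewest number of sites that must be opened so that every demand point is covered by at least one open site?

3

Coverage sets (demand points within 3 of each site):
  W-α: {Z-α, Z-β}
  W-β: {Z-γ, Z-δ}
  W-γ: {Z-γ, Z-ε, Z-ζ}
  W-δ: {Z-γ}
  W-ε: {Z-γ}
  W-ζ: {Z-δ}
  W-η: {Z-γ}
No 2 sites suffice: every size-2 union leaves at least one demand point uncovered.
But {W-α, W-β, W-γ} covers everything, so the minimum is 3.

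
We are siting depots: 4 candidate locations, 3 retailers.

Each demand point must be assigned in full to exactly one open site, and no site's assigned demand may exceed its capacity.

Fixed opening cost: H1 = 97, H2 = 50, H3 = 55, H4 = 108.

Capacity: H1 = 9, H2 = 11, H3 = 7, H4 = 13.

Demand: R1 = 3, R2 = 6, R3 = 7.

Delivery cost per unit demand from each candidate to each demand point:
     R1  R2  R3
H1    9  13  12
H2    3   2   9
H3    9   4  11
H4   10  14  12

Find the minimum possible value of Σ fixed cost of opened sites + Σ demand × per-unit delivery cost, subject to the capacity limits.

Open {H2, H3}; cheapest assignment that respects the capacities:
  H2 (cap 11, load 10): R1, R3 — cost 3×3 + 7×9 = 72
  H3 (cap 7, load 6): R2 — cost 6×4 = 24
  Shipping 96, fixed 105 → total 201.
  Any other capacity-feasible assignment to {H2, H3} ships for at least 96.
Compare {H1, H2}: its best feasible assignment gives total 252.
Compare {H2, H4}: its best feasible assignment gives total 263.
Every other set of open sites that can feasibly serve all demand totals ≥ 252 even under its best assignment. Minimum: 201.

201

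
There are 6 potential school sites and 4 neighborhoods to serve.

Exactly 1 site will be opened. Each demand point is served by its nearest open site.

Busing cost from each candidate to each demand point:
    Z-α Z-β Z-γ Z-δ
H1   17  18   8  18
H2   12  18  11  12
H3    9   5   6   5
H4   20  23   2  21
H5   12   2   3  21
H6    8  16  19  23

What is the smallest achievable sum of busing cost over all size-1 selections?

25

Open {H3}.
  Z-α→H3 9, Z-β→H3 5, Z-γ→H3 6, Z-δ→H3 5  ⇒ total 25.
Compare {H5}: total 38.
Compare {H2}: total 53.
No size-1 selection does better; minimum is 25.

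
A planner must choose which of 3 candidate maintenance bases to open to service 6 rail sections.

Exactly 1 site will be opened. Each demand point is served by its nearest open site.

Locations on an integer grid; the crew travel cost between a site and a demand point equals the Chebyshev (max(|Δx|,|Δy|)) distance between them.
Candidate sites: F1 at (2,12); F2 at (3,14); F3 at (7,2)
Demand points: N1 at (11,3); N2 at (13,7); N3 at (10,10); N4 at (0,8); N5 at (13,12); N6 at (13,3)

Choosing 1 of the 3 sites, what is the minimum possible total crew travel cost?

Open {F3}.
  N1→F3 4, N2→F3 6, N3→F3 8, N4→F3 7, N5→F3 10, N6→F3 6  ⇒ total 41.
Compare {F1}: total 54.
Compare {F2}: total 55.

41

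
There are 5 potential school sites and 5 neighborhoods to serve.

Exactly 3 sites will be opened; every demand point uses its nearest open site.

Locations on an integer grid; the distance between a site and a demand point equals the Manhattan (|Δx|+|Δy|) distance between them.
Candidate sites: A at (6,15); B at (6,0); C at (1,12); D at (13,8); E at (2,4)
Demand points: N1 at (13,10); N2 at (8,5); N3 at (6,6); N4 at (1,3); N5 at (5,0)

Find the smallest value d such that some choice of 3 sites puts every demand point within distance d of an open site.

Open {A, D, E}.
  Farthest demand point is N2 at distance 7 (to E); all others are ≤ 7.
With {B, D, E} the worst case is 7.
With {C, D, E} the worst case is 7.
No size-3 selection achieves below 7.

7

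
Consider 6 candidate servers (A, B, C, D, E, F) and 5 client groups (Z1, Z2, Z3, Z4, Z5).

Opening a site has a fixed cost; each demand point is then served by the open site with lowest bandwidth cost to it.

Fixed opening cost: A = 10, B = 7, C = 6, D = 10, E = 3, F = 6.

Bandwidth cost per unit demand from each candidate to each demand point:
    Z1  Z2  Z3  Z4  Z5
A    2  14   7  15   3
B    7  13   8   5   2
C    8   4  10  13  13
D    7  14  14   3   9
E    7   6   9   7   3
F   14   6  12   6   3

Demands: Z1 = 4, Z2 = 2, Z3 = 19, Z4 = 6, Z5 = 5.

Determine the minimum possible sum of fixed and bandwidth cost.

208

Open {A, C, D}: assign each demand point to its cheapest open site.
  Z1→A 4×2=8, Z2→C 2×4=8, Z3→A 19×7=133, Z4→D 6×3=18, Z5→A 5×3=15
  bandwidth cost 182, fixed 26 → total 208.
Compare {A, D, E}: bandwidth cost 186 + fixed 23 = 209.
Compare {A, B, C, D}: bandwidth cost 177 + fixed 33 = 210.
Compare {A, B, D, E}: bandwidth cost 181 + fixed 30 = 211.
All other subsets cost ≥ 209. Minimum total cost: 208.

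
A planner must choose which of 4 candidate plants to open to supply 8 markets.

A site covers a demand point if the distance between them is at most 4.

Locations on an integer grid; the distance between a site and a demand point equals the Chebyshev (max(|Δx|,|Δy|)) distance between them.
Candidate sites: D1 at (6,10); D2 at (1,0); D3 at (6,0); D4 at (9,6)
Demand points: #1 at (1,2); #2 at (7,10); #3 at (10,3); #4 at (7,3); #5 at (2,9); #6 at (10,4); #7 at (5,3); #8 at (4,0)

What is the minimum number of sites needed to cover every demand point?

3

Coverage sets (demand points within 4 of each site):
  D1: {#2, #5}
  D2: {#1, #7, #8}
  D3: {#3, #4, #6, #7, #8}
  D4: {#2, #3, #4, #6, #7}
No 2 sites suffice: every size-2 union leaves at least one demand point uncovered.
But {D1, D2, D3} covers everything, so the minimum is 3.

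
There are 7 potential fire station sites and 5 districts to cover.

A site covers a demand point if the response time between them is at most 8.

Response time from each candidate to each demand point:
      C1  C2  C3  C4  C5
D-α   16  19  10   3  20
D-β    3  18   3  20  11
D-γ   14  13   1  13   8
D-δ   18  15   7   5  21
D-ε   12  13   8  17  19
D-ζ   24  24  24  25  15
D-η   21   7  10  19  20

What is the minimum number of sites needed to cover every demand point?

4

Coverage sets (demand points within 8 of each site):
  D-α: {C4}
  D-β: {C1, C3}
  D-γ: {C3, C5}
  D-δ: {C3, C4}
  D-ε: {C3}
  D-ζ: {}
  D-η: {C2}
No 3 sites suffice: every size-3 union leaves at least one demand point uncovered.
But {D-α, D-β, D-γ, D-η} covers everything, so the minimum is 4.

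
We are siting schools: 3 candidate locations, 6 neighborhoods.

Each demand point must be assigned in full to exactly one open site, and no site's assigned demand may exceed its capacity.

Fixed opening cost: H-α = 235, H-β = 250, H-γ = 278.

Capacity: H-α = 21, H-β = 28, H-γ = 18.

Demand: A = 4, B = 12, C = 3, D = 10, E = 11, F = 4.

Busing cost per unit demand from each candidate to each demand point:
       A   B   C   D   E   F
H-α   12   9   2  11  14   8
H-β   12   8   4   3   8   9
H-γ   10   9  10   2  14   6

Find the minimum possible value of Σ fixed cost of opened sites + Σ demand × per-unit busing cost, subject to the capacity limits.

Open {H-α, H-β}; cheapest assignment that respects the capacities:
  H-α (cap 21, load 19): B, C, F — cost 12×9 + 3×2 + 4×8 = 146
  H-β (cap 28, load 25): A, D, E — cost 4×12 + 10×3 + 11×8 = 166
  Shipping 312, fixed 485 → total 797.
  Any other capacity-feasible assignment to {H-α, H-β} ships for at least 312.
Compare {H-β, H-γ}: its best feasible assignment gives total 808.
Compare {H-α, H-β, H-γ}: its best feasible assignment gives total 1037.
Every other set of open sites that can feasibly serve all demand totals ≥ 808 even under its best assignment. Minimum: 797.

797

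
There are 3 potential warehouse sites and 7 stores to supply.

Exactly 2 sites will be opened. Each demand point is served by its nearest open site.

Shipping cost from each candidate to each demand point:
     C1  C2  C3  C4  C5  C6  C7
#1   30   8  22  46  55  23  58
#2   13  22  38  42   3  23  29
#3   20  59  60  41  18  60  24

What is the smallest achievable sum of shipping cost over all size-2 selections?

Open {#1, #2}.
  C1→#2 13, C2→#1 8, C3→#1 22, C4→#2 42, C5→#2 3, C6→#1 23, C7→#2 29  ⇒ total 140.
Compare {#1, #3}: total 156.
Compare {#2, #3}: total 164.

140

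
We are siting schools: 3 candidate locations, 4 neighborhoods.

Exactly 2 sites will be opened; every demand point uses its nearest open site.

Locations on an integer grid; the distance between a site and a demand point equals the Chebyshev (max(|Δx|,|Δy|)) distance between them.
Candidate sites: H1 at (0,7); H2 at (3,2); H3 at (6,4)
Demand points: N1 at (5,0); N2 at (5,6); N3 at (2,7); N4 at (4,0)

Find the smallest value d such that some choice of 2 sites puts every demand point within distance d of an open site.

Open {H1, H2}.
  Farthest demand point is N2 at distance 4 (to H2); all others are ≤ 4.
With {H1, H3} the worst case is 4.
With {H2, H3} the worst case is 4.
No size-2 selection achieves below 4.

4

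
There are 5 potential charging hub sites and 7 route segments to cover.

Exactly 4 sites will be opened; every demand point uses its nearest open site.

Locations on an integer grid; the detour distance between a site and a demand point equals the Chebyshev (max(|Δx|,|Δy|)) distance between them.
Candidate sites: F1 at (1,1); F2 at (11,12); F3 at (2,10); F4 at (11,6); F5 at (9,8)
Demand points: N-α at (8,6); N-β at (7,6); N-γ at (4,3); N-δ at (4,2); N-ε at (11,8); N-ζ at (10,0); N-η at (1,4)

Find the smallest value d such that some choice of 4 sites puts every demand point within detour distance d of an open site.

6

Open {F1, F2, F3, F4}.
  Farthest demand point is N-ζ at detour distance 6 (to F4); all others are ≤ 6.
With {F1, F2, F4, F5} the worst case is 6.
With {F1, F3, F4, F5} the worst case is 6.
No size-4 selection achieves below 6.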